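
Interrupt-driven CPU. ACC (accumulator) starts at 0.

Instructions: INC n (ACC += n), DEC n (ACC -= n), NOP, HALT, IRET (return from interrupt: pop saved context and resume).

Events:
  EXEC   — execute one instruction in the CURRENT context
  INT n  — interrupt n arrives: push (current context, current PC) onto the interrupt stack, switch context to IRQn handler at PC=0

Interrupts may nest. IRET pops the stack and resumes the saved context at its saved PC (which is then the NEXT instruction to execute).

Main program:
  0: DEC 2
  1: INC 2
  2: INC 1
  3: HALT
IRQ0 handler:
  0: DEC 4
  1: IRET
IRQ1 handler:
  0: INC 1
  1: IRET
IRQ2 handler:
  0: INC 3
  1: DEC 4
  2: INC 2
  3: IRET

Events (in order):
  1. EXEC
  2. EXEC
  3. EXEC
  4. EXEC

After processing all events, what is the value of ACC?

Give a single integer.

Answer: 1

Derivation:
Event 1 (EXEC): [MAIN] PC=0: DEC 2 -> ACC=-2
Event 2 (EXEC): [MAIN] PC=1: INC 2 -> ACC=0
Event 3 (EXEC): [MAIN] PC=2: INC 1 -> ACC=1
Event 4 (EXEC): [MAIN] PC=3: HALT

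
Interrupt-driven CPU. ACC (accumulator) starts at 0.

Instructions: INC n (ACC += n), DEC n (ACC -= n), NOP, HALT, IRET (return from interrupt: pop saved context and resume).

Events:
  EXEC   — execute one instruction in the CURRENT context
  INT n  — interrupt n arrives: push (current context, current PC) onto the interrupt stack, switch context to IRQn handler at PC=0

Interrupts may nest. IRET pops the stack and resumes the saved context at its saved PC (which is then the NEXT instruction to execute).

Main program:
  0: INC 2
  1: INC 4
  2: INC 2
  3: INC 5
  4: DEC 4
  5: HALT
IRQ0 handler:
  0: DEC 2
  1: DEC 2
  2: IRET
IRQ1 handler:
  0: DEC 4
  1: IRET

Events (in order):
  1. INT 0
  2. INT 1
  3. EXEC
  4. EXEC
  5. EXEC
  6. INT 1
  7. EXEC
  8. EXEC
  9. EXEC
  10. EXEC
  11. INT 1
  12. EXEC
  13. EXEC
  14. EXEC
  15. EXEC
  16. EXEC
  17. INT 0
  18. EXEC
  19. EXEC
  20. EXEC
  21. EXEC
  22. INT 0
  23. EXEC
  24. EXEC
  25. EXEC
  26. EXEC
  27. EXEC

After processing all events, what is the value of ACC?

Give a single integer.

Answer: -15

Derivation:
Event 1 (INT 0): INT 0 arrives: push (MAIN, PC=0), enter IRQ0 at PC=0 (depth now 1)
Event 2 (INT 1): INT 1 arrives: push (IRQ0, PC=0), enter IRQ1 at PC=0 (depth now 2)
Event 3 (EXEC): [IRQ1] PC=0: DEC 4 -> ACC=-4
Event 4 (EXEC): [IRQ1] PC=1: IRET -> resume IRQ0 at PC=0 (depth now 1)
Event 5 (EXEC): [IRQ0] PC=0: DEC 2 -> ACC=-6
Event 6 (INT 1): INT 1 arrives: push (IRQ0, PC=1), enter IRQ1 at PC=0 (depth now 2)
Event 7 (EXEC): [IRQ1] PC=0: DEC 4 -> ACC=-10
Event 8 (EXEC): [IRQ1] PC=1: IRET -> resume IRQ0 at PC=1 (depth now 1)
Event 9 (EXEC): [IRQ0] PC=1: DEC 2 -> ACC=-12
Event 10 (EXEC): [IRQ0] PC=2: IRET -> resume MAIN at PC=0 (depth now 0)
Event 11 (INT 1): INT 1 arrives: push (MAIN, PC=0), enter IRQ1 at PC=0 (depth now 1)
Event 12 (EXEC): [IRQ1] PC=0: DEC 4 -> ACC=-16
Event 13 (EXEC): [IRQ1] PC=1: IRET -> resume MAIN at PC=0 (depth now 0)
Event 14 (EXEC): [MAIN] PC=0: INC 2 -> ACC=-14
Event 15 (EXEC): [MAIN] PC=1: INC 4 -> ACC=-10
Event 16 (EXEC): [MAIN] PC=2: INC 2 -> ACC=-8
Event 17 (INT 0): INT 0 arrives: push (MAIN, PC=3), enter IRQ0 at PC=0 (depth now 1)
Event 18 (EXEC): [IRQ0] PC=0: DEC 2 -> ACC=-10
Event 19 (EXEC): [IRQ0] PC=1: DEC 2 -> ACC=-12
Event 20 (EXEC): [IRQ0] PC=2: IRET -> resume MAIN at PC=3 (depth now 0)
Event 21 (EXEC): [MAIN] PC=3: INC 5 -> ACC=-7
Event 22 (INT 0): INT 0 arrives: push (MAIN, PC=4), enter IRQ0 at PC=0 (depth now 1)
Event 23 (EXEC): [IRQ0] PC=0: DEC 2 -> ACC=-9
Event 24 (EXEC): [IRQ0] PC=1: DEC 2 -> ACC=-11
Event 25 (EXEC): [IRQ0] PC=2: IRET -> resume MAIN at PC=4 (depth now 0)
Event 26 (EXEC): [MAIN] PC=4: DEC 4 -> ACC=-15
Event 27 (EXEC): [MAIN] PC=5: HALT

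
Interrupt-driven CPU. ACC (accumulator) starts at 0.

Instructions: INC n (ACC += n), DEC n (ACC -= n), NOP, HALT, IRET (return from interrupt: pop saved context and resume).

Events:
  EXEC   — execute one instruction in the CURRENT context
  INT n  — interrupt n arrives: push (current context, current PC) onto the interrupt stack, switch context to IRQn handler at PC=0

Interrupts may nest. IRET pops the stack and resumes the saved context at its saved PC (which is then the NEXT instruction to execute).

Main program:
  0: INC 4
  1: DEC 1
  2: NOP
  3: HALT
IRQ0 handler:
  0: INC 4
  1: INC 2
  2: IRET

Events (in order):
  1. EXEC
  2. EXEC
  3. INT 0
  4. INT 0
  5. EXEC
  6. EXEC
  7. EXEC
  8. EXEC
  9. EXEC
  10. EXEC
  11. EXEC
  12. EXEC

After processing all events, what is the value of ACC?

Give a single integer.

Event 1 (EXEC): [MAIN] PC=0: INC 4 -> ACC=4
Event 2 (EXEC): [MAIN] PC=1: DEC 1 -> ACC=3
Event 3 (INT 0): INT 0 arrives: push (MAIN, PC=2), enter IRQ0 at PC=0 (depth now 1)
Event 4 (INT 0): INT 0 arrives: push (IRQ0, PC=0), enter IRQ0 at PC=0 (depth now 2)
Event 5 (EXEC): [IRQ0] PC=0: INC 4 -> ACC=7
Event 6 (EXEC): [IRQ0] PC=1: INC 2 -> ACC=9
Event 7 (EXEC): [IRQ0] PC=2: IRET -> resume IRQ0 at PC=0 (depth now 1)
Event 8 (EXEC): [IRQ0] PC=0: INC 4 -> ACC=13
Event 9 (EXEC): [IRQ0] PC=1: INC 2 -> ACC=15
Event 10 (EXEC): [IRQ0] PC=2: IRET -> resume MAIN at PC=2 (depth now 0)
Event 11 (EXEC): [MAIN] PC=2: NOP
Event 12 (EXEC): [MAIN] PC=3: HALT

Answer: 15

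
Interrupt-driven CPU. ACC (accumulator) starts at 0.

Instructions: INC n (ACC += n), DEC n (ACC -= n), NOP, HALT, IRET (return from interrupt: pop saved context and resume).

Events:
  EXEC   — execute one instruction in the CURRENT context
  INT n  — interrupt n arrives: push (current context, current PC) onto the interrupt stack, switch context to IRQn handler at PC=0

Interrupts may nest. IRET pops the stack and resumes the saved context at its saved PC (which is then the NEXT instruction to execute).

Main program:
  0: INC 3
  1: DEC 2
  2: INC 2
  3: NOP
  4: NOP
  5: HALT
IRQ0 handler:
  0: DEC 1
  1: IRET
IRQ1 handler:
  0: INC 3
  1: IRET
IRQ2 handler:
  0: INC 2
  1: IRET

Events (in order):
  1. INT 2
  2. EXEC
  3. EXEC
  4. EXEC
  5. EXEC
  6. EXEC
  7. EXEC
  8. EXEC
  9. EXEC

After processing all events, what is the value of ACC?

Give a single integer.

Answer: 5

Derivation:
Event 1 (INT 2): INT 2 arrives: push (MAIN, PC=0), enter IRQ2 at PC=0 (depth now 1)
Event 2 (EXEC): [IRQ2] PC=0: INC 2 -> ACC=2
Event 3 (EXEC): [IRQ2] PC=1: IRET -> resume MAIN at PC=0 (depth now 0)
Event 4 (EXEC): [MAIN] PC=0: INC 3 -> ACC=5
Event 5 (EXEC): [MAIN] PC=1: DEC 2 -> ACC=3
Event 6 (EXEC): [MAIN] PC=2: INC 2 -> ACC=5
Event 7 (EXEC): [MAIN] PC=3: NOP
Event 8 (EXEC): [MAIN] PC=4: NOP
Event 9 (EXEC): [MAIN] PC=5: HALT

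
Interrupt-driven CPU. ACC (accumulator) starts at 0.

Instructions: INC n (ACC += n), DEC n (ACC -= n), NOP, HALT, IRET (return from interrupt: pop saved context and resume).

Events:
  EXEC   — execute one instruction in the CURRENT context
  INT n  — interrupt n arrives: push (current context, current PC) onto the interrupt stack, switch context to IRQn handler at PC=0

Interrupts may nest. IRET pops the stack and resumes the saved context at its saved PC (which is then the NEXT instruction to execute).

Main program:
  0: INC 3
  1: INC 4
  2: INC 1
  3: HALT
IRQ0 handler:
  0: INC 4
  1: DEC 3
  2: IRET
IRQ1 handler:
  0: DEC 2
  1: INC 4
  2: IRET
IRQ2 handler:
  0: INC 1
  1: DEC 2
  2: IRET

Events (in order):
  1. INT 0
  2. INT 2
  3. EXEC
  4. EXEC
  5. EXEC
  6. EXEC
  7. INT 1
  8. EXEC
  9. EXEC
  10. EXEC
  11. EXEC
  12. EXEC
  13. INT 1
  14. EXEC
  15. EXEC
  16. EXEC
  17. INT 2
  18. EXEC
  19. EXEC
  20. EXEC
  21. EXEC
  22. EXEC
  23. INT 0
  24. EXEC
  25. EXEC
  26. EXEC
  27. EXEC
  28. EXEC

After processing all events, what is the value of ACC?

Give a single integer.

Event 1 (INT 0): INT 0 arrives: push (MAIN, PC=0), enter IRQ0 at PC=0 (depth now 1)
Event 2 (INT 2): INT 2 arrives: push (IRQ0, PC=0), enter IRQ2 at PC=0 (depth now 2)
Event 3 (EXEC): [IRQ2] PC=0: INC 1 -> ACC=1
Event 4 (EXEC): [IRQ2] PC=1: DEC 2 -> ACC=-1
Event 5 (EXEC): [IRQ2] PC=2: IRET -> resume IRQ0 at PC=0 (depth now 1)
Event 6 (EXEC): [IRQ0] PC=0: INC 4 -> ACC=3
Event 7 (INT 1): INT 1 arrives: push (IRQ0, PC=1), enter IRQ1 at PC=0 (depth now 2)
Event 8 (EXEC): [IRQ1] PC=0: DEC 2 -> ACC=1
Event 9 (EXEC): [IRQ1] PC=1: INC 4 -> ACC=5
Event 10 (EXEC): [IRQ1] PC=2: IRET -> resume IRQ0 at PC=1 (depth now 1)
Event 11 (EXEC): [IRQ0] PC=1: DEC 3 -> ACC=2
Event 12 (EXEC): [IRQ0] PC=2: IRET -> resume MAIN at PC=0 (depth now 0)
Event 13 (INT 1): INT 1 arrives: push (MAIN, PC=0), enter IRQ1 at PC=0 (depth now 1)
Event 14 (EXEC): [IRQ1] PC=0: DEC 2 -> ACC=0
Event 15 (EXEC): [IRQ1] PC=1: INC 4 -> ACC=4
Event 16 (EXEC): [IRQ1] PC=2: IRET -> resume MAIN at PC=0 (depth now 0)
Event 17 (INT 2): INT 2 arrives: push (MAIN, PC=0), enter IRQ2 at PC=0 (depth now 1)
Event 18 (EXEC): [IRQ2] PC=0: INC 1 -> ACC=5
Event 19 (EXEC): [IRQ2] PC=1: DEC 2 -> ACC=3
Event 20 (EXEC): [IRQ2] PC=2: IRET -> resume MAIN at PC=0 (depth now 0)
Event 21 (EXEC): [MAIN] PC=0: INC 3 -> ACC=6
Event 22 (EXEC): [MAIN] PC=1: INC 4 -> ACC=10
Event 23 (INT 0): INT 0 arrives: push (MAIN, PC=2), enter IRQ0 at PC=0 (depth now 1)
Event 24 (EXEC): [IRQ0] PC=0: INC 4 -> ACC=14
Event 25 (EXEC): [IRQ0] PC=1: DEC 3 -> ACC=11
Event 26 (EXEC): [IRQ0] PC=2: IRET -> resume MAIN at PC=2 (depth now 0)
Event 27 (EXEC): [MAIN] PC=2: INC 1 -> ACC=12
Event 28 (EXEC): [MAIN] PC=3: HALT

Answer: 12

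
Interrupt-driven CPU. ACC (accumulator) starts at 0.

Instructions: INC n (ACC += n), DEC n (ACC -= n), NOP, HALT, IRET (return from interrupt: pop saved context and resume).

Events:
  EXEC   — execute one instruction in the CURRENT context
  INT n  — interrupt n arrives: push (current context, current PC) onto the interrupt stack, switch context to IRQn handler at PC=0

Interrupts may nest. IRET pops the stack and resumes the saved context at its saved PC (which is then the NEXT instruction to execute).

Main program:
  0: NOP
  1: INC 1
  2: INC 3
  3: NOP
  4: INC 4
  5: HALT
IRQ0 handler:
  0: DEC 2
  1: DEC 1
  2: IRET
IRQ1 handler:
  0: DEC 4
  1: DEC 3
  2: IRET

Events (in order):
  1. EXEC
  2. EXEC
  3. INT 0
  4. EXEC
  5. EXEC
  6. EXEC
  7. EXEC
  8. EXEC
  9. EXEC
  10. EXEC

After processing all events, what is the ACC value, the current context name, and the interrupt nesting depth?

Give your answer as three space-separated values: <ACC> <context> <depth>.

Event 1 (EXEC): [MAIN] PC=0: NOP
Event 2 (EXEC): [MAIN] PC=1: INC 1 -> ACC=1
Event 3 (INT 0): INT 0 arrives: push (MAIN, PC=2), enter IRQ0 at PC=0 (depth now 1)
Event 4 (EXEC): [IRQ0] PC=0: DEC 2 -> ACC=-1
Event 5 (EXEC): [IRQ0] PC=1: DEC 1 -> ACC=-2
Event 6 (EXEC): [IRQ0] PC=2: IRET -> resume MAIN at PC=2 (depth now 0)
Event 7 (EXEC): [MAIN] PC=2: INC 3 -> ACC=1
Event 8 (EXEC): [MAIN] PC=3: NOP
Event 9 (EXEC): [MAIN] PC=4: INC 4 -> ACC=5
Event 10 (EXEC): [MAIN] PC=5: HALT

Answer: 5 MAIN 0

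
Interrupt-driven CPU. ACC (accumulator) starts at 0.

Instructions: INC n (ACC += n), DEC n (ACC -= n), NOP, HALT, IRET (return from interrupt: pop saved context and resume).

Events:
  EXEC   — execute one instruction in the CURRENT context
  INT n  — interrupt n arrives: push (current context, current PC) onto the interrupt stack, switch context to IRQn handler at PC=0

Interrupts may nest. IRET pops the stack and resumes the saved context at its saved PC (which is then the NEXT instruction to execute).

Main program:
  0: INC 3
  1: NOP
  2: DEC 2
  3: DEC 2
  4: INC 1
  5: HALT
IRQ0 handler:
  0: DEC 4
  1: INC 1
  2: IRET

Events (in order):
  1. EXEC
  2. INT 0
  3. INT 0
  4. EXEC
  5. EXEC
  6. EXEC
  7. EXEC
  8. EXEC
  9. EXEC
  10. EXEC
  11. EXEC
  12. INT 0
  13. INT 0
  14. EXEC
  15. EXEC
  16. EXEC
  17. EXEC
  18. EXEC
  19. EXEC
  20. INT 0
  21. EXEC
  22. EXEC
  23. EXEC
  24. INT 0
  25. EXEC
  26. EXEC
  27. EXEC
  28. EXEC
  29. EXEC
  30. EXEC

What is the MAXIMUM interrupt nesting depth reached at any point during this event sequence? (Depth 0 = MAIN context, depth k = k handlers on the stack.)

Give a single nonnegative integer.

Event 1 (EXEC): [MAIN] PC=0: INC 3 -> ACC=3 [depth=0]
Event 2 (INT 0): INT 0 arrives: push (MAIN, PC=1), enter IRQ0 at PC=0 (depth now 1) [depth=1]
Event 3 (INT 0): INT 0 arrives: push (IRQ0, PC=0), enter IRQ0 at PC=0 (depth now 2) [depth=2]
Event 4 (EXEC): [IRQ0] PC=0: DEC 4 -> ACC=-1 [depth=2]
Event 5 (EXEC): [IRQ0] PC=1: INC 1 -> ACC=0 [depth=2]
Event 6 (EXEC): [IRQ0] PC=2: IRET -> resume IRQ0 at PC=0 (depth now 1) [depth=1]
Event 7 (EXEC): [IRQ0] PC=0: DEC 4 -> ACC=-4 [depth=1]
Event 8 (EXEC): [IRQ0] PC=1: INC 1 -> ACC=-3 [depth=1]
Event 9 (EXEC): [IRQ0] PC=2: IRET -> resume MAIN at PC=1 (depth now 0) [depth=0]
Event 10 (EXEC): [MAIN] PC=1: NOP [depth=0]
Event 11 (EXEC): [MAIN] PC=2: DEC 2 -> ACC=-5 [depth=0]
Event 12 (INT 0): INT 0 arrives: push (MAIN, PC=3), enter IRQ0 at PC=0 (depth now 1) [depth=1]
Event 13 (INT 0): INT 0 arrives: push (IRQ0, PC=0), enter IRQ0 at PC=0 (depth now 2) [depth=2]
Event 14 (EXEC): [IRQ0] PC=0: DEC 4 -> ACC=-9 [depth=2]
Event 15 (EXEC): [IRQ0] PC=1: INC 1 -> ACC=-8 [depth=2]
Event 16 (EXEC): [IRQ0] PC=2: IRET -> resume IRQ0 at PC=0 (depth now 1) [depth=1]
Event 17 (EXEC): [IRQ0] PC=0: DEC 4 -> ACC=-12 [depth=1]
Event 18 (EXEC): [IRQ0] PC=1: INC 1 -> ACC=-11 [depth=1]
Event 19 (EXEC): [IRQ0] PC=2: IRET -> resume MAIN at PC=3 (depth now 0) [depth=0]
Event 20 (INT 0): INT 0 arrives: push (MAIN, PC=3), enter IRQ0 at PC=0 (depth now 1) [depth=1]
Event 21 (EXEC): [IRQ0] PC=0: DEC 4 -> ACC=-15 [depth=1]
Event 22 (EXEC): [IRQ0] PC=1: INC 1 -> ACC=-14 [depth=1]
Event 23 (EXEC): [IRQ0] PC=2: IRET -> resume MAIN at PC=3 (depth now 0) [depth=0]
Event 24 (INT 0): INT 0 arrives: push (MAIN, PC=3), enter IRQ0 at PC=0 (depth now 1) [depth=1]
Event 25 (EXEC): [IRQ0] PC=0: DEC 4 -> ACC=-18 [depth=1]
Event 26 (EXEC): [IRQ0] PC=1: INC 1 -> ACC=-17 [depth=1]
Event 27 (EXEC): [IRQ0] PC=2: IRET -> resume MAIN at PC=3 (depth now 0) [depth=0]
Event 28 (EXEC): [MAIN] PC=3: DEC 2 -> ACC=-19 [depth=0]
Event 29 (EXEC): [MAIN] PC=4: INC 1 -> ACC=-18 [depth=0]
Event 30 (EXEC): [MAIN] PC=5: HALT [depth=0]
Max depth observed: 2

Answer: 2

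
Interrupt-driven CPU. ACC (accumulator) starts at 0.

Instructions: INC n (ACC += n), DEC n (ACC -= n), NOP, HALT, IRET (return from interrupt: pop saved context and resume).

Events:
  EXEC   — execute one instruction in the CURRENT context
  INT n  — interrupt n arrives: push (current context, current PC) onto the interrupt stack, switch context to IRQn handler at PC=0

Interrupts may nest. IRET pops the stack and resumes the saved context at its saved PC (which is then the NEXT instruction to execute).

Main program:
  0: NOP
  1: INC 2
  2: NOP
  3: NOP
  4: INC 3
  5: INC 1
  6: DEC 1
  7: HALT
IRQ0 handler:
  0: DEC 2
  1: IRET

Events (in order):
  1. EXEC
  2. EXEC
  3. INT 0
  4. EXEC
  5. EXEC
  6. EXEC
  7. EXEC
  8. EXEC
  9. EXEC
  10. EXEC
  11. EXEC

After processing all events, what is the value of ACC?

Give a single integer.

Answer: 3

Derivation:
Event 1 (EXEC): [MAIN] PC=0: NOP
Event 2 (EXEC): [MAIN] PC=1: INC 2 -> ACC=2
Event 3 (INT 0): INT 0 arrives: push (MAIN, PC=2), enter IRQ0 at PC=0 (depth now 1)
Event 4 (EXEC): [IRQ0] PC=0: DEC 2 -> ACC=0
Event 5 (EXEC): [IRQ0] PC=1: IRET -> resume MAIN at PC=2 (depth now 0)
Event 6 (EXEC): [MAIN] PC=2: NOP
Event 7 (EXEC): [MAIN] PC=3: NOP
Event 8 (EXEC): [MAIN] PC=4: INC 3 -> ACC=3
Event 9 (EXEC): [MAIN] PC=5: INC 1 -> ACC=4
Event 10 (EXEC): [MAIN] PC=6: DEC 1 -> ACC=3
Event 11 (EXEC): [MAIN] PC=7: HALT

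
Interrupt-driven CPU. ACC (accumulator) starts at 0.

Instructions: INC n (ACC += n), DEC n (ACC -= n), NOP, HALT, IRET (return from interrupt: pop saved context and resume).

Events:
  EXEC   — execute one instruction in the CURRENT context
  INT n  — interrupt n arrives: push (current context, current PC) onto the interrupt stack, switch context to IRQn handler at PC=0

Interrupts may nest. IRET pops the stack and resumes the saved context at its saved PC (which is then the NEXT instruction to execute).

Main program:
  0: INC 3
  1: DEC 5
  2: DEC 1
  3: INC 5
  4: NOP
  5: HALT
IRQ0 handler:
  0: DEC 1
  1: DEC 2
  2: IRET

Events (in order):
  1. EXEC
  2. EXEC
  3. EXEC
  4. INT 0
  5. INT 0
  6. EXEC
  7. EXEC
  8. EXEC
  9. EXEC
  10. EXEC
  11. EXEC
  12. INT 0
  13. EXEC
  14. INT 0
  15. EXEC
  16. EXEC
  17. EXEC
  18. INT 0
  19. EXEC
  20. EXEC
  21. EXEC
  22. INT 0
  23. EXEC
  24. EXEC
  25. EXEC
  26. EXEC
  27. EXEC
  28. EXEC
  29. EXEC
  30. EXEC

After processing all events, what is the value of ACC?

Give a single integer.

Answer: -16

Derivation:
Event 1 (EXEC): [MAIN] PC=0: INC 3 -> ACC=3
Event 2 (EXEC): [MAIN] PC=1: DEC 5 -> ACC=-2
Event 3 (EXEC): [MAIN] PC=2: DEC 1 -> ACC=-3
Event 4 (INT 0): INT 0 arrives: push (MAIN, PC=3), enter IRQ0 at PC=0 (depth now 1)
Event 5 (INT 0): INT 0 arrives: push (IRQ0, PC=0), enter IRQ0 at PC=0 (depth now 2)
Event 6 (EXEC): [IRQ0] PC=0: DEC 1 -> ACC=-4
Event 7 (EXEC): [IRQ0] PC=1: DEC 2 -> ACC=-6
Event 8 (EXEC): [IRQ0] PC=2: IRET -> resume IRQ0 at PC=0 (depth now 1)
Event 9 (EXEC): [IRQ0] PC=0: DEC 1 -> ACC=-7
Event 10 (EXEC): [IRQ0] PC=1: DEC 2 -> ACC=-9
Event 11 (EXEC): [IRQ0] PC=2: IRET -> resume MAIN at PC=3 (depth now 0)
Event 12 (INT 0): INT 0 arrives: push (MAIN, PC=3), enter IRQ0 at PC=0 (depth now 1)
Event 13 (EXEC): [IRQ0] PC=0: DEC 1 -> ACC=-10
Event 14 (INT 0): INT 0 arrives: push (IRQ0, PC=1), enter IRQ0 at PC=0 (depth now 2)
Event 15 (EXEC): [IRQ0] PC=0: DEC 1 -> ACC=-11
Event 16 (EXEC): [IRQ0] PC=1: DEC 2 -> ACC=-13
Event 17 (EXEC): [IRQ0] PC=2: IRET -> resume IRQ0 at PC=1 (depth now 1)
Event 18 (INT 0): INT 0 arrives: push (IRQ0, PC=1), enter IRQ0 at PC=0 (depth now 2)
Event 19 (EXEC): [IRQ0] PC=0: DEC 1 -> ACC=-14
Event 20 (EXEC): [IRQ0] PC=1: DEC 2 -> ACC=-16
Event 21 (EXEC): [IRQ0] PC=2: IRET -> resume IRQ0 at PC=1 (depth now 1)
Event 22 (INT 0): INT 0 arrives: push (IRQ0, PC=1), enter IRQ0 at PC=0 (depth now 2)
Event 23 (EXEC): [IRQ0] PC=0: DEC 1 -> ACC=-17
Event 24 (EXEC): [IRQ0] PC=1: DEC 2 -> ACC=-19
Event 25 (EXEC): [IRQ0] PC=2: IRET -> resume IRQ0 at PC=1 (depth now 1)
Event 26 (EXEC): [IRQ0] PC=1: DEC 2 -> ACC=-21
Event 27 (EXEC): [IRQ0] PC=2: IRET -> resume MAIN at PC=3 (depth now 0)
Event 28 (EXEC): [MAIN] PC=3: INC 5 -> ACC=-16
Event 29 (EXEC): [MAIN] PC=4: NOP
Event 30 (EXEC): [MAIN] PC=5: HALT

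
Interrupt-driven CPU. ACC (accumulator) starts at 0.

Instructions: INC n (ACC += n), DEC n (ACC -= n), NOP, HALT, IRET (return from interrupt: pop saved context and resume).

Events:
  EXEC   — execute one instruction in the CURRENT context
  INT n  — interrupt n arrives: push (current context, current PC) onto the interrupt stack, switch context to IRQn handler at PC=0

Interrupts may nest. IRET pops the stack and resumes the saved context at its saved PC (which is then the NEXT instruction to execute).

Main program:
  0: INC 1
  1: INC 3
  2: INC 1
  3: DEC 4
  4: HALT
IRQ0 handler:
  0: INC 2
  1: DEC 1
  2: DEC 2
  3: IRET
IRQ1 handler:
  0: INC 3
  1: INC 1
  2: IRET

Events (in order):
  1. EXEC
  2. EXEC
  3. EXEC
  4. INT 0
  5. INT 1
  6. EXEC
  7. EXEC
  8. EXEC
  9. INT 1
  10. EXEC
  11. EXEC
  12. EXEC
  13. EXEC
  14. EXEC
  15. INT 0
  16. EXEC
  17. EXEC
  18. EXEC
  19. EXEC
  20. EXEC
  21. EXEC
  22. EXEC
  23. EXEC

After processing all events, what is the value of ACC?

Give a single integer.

Event 1 (EXEC): [MAIN] PC=0: INC 1 -> ACC=1
Event 2 (EXEC): [MAIN] PC=1: INC 3 -> ACC=4
Event 3 (EXEC): [MAIN] PC=2: INC 1 -> ACC=5
Event 4 (INT 0): INT 0 arrives: push (MAIN, PC=3), enter IRQ0 at PC=0 (depth now 1)
Event 5 (INT 1): INT 1 arrives: push (IRQ0, PC=0), enter IRQ1 at PC=0 (depth now 2)
Event 6 (EXEC): [IRQ1] PC=0: INC 3 -> ACC=8
Event 7 (EXEC): [IRQ1] PC=1: INC 1 -> ACC=9
Event 8 (EXEC): [IRQ1] PC=2: IRET -> resume IRQ0 at PC=0 (depth now 1)
Event 9 (INT 1): INT 1 arrives: push (IRQ0, PC=0), enter IRQ1 at PC=0 (depth now 2)
Event 10 (EXEC): [IRQ1] PC=0: INC 3 -> ACC=12
Event 11 (EXEC): [IRQ1] PC=1: INC 1 -> ACC=13
Event 12 (EXEC): [IRQ1] PC=2: IRET -> resume IRQ0 at PC=0 (depth now 1)
Event 13 (EXEC): [IRQ0] PC=0: INC 2 -> ACC=15
Event 14 (EXEC): [IRQ0] PC=1: DEC 1 -> ACC=14
Event 15 (INT 0): INT 0 arrives: push (IRQ0, PC=2), enter IRQ0 at PC=0 (depth now 2)
Event 16 (EXEC): [IRQ0] PC=0: INC 2 -> ACC=16
Event 17 (EXEC): [IRQ0] PC=1: DEC 1 -> ACC=15
Event 18 (EXEC): [IRQ0] PC=2: DEC 2 -> ACC=13
Event 19 (EXEC): [IRQ0] PC=3: IRET -> resume IRQ0 at PC=2 (depth now 1)
Event 20 (EXEC): [IRQ0] PC=2: DEC 2 -> ACC=11
Event 21 (EXEC): [IRQ0] PC=3: IRET -> resume MAIN at PC=3 (depth now 0)
Event 22 (EXEC): [MAIN] PC=3: DEC 4 -> ACC=7
Event 23 (EXEC): [MAIN] PC=4: HALT

Answer: 7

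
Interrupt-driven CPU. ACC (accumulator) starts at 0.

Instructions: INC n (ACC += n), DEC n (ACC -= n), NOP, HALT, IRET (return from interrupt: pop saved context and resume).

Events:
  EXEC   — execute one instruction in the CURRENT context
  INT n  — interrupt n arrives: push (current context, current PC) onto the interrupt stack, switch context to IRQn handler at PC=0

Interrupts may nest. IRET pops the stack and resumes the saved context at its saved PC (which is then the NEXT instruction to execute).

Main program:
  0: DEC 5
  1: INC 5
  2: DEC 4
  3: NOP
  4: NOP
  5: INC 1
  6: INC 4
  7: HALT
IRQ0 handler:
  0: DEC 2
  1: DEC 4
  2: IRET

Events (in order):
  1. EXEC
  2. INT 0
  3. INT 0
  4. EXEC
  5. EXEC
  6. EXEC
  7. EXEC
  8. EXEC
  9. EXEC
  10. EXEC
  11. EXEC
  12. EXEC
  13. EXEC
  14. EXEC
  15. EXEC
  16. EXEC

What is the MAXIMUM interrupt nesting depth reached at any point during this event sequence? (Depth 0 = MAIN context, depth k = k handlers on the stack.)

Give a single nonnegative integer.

Event 1 (EXEC): [MAIN] PC=0: DEC 5 -> ACC=-5 [depth=0]
Event 2 (INT 0): INT 0 arrives: push (MAIN, PC=1), enter IRQ0 at PC=0 (depth now 1) [depth=1]
Event 3 (INT 0): INT 0 arrives: push (IRQ0, PC=0), enter IRQ0 at PC=0 (depth now 2) [depth=2]
Event 4 (EXEC): [IRQ0] PC=0: DEC 2 -> ACC=-7 [depth=2]
Event 5 (EXEC): [IRQ0] PC=1: DEC 4 -> ACC=-11 [depth=2]
Event 6 (EXEC): [IRQ0] PC=2: IRET -> resume IRQ0 at PC=0 (depth now 1) [depth=1]
Event 7 (EXEC): [IRQ0] PC=0: DEC 2 -> ACC=-13 [depth=1]
Event 8 (EXEC): [IRQ0] PC=1: DEC 4 -> ACC=-17 [depth=1]
Event 9 (EXEC): [IRQ0] PC=2: IRET -> resume MAIN at PC=1 (depth now 0) [depth=0]
Event 10 (EXEC): [MAIN] PC=1: INC 5 -> ACC=-12 [depth=0]
Event 11 (EXEC): [MAIN] PC=2: DEC 4 -> ACC=-16 [depth=0]
Event 12 (EXEC): [MAIN] PC=3: NOP [depth=0]
Event 13 (EXEC): [MAIN] PC=4: NOP [depth=0]
Event 14 (EXEC): [MAIN] PC=5: INC 1 -> ACC=-15 [depth=0]
Event 15 (EXEC): [MAIN] PC=6: INC 4 -> ACC=-11 [depth=0]
Event 16 (EXEC): [MAIN] PC=7: HALT [depth=0]
Max depth observed: 2

Answer: 2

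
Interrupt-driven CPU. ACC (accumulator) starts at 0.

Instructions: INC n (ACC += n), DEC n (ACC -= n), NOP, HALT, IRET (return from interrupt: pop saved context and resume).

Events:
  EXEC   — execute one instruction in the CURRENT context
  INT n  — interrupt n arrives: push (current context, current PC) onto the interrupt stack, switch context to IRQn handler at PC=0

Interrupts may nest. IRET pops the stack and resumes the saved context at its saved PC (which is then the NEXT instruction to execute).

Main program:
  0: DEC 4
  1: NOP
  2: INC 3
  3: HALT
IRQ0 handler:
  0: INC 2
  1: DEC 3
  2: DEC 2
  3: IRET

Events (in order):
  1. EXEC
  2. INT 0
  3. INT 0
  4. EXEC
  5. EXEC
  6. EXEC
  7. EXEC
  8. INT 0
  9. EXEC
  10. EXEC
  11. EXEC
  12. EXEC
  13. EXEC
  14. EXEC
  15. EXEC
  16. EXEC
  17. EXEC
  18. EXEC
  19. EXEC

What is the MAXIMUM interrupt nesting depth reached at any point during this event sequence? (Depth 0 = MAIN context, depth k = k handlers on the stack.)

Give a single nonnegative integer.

Event 1 (EXEC): [MAIN] PC=0: DEC 4 -> ACC=-4 [depth=0]
Event 2 (INT 0): INT 0 arrives: push (MAIN, PC=1), enter IRQ0 at PC=0 (depth now 1) [depth=1]
Event 3 (INT 0): INT 0 arrives: push (IRQ0, PC=0), enter IRQ0 at PC=0 (depth now 2) [depth=2]
Event 4 (EXEC): [IRQ0] PC=0: INC 2 -> ACC=-2 [depth=2]
Event 5 (EXEC): [IRQ0] PC=1: DEC 3 -> ACC=-5 [depth=2]
Event 6 (EXEC): [IRQ0] PC=2: DEC 2 -> ACC=-7 [depth=2]
Event 7 (EXEC): [IRQ0] PC=3: IRET -> resume IRQ0 at PC=0 (depth now 1) [depth=1]
Event 8 (INT 0): INT 0 arrives: push (IRQ0, PC=0), enter IRQ0 at PC=0 (depth now 2) [depth=2]
Event 9 (EXEC): [IRQ0] PC=0: INC 2 -> ACC=-5 [depth=2]
Event 10 (EXEC): [IRQ0] PC=1: DEC 3 -> ACC=-8 [depth=2]
Event 11 (EXEC): [IRQ0] PC=2: DEC 2 -> ACC=-10 [depth=2]
Event 12 (EXEC): [IRQ0] PC=3: IRET -> resume IRQ0 at PC=0 (depth now 1) [depth=1]
Event 13 (EXEC): [IRQ0] PC=0: INC 2 -> ACC=-8 [depth=1]
Event 14 (EXEC): [IRQ0] PC=1: DEC 3 -> ACC=-11 [depth=1]
Event 15 (EXEC): [IRQ0] PC=2: DEC 2 -> ACC=-13 [depth=1]
Event 16 (EXEC): [IRQ0] PC=3: IRET -> resume MAIN at PC=1 (depth now 0) [depth=0]
Event 17 (EXEC): [MAIN] PC=1: NOP [depth=0]
Event 18 (EXEC): [MAIN] PC=2: INC 3 -> ACC=-10 [depth=0]
Event 19 (EXEC): [MAIN] PC=3: HALT [depth=0]
Max depth observed: 2

Answer: 2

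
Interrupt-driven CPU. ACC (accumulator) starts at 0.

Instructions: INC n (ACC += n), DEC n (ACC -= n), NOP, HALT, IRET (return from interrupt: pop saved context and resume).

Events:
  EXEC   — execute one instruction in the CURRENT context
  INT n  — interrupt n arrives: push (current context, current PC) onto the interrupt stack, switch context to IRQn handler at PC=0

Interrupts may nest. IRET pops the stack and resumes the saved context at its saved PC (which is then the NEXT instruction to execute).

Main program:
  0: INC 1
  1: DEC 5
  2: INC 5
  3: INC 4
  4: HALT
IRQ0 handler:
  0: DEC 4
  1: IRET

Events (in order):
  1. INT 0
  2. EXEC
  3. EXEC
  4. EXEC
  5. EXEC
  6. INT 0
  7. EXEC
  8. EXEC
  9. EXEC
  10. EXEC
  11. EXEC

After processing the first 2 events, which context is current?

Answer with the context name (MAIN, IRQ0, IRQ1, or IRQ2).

Event 1 (INT 0): INT 0 arrives: push (MAIN, PC=0), enter IRQ0 at PC=0 (depth now 1)
Event 2 (EXEC): [IRQ0] PC=0: DEC 4 -> ACC=-4

Answer: IRQ0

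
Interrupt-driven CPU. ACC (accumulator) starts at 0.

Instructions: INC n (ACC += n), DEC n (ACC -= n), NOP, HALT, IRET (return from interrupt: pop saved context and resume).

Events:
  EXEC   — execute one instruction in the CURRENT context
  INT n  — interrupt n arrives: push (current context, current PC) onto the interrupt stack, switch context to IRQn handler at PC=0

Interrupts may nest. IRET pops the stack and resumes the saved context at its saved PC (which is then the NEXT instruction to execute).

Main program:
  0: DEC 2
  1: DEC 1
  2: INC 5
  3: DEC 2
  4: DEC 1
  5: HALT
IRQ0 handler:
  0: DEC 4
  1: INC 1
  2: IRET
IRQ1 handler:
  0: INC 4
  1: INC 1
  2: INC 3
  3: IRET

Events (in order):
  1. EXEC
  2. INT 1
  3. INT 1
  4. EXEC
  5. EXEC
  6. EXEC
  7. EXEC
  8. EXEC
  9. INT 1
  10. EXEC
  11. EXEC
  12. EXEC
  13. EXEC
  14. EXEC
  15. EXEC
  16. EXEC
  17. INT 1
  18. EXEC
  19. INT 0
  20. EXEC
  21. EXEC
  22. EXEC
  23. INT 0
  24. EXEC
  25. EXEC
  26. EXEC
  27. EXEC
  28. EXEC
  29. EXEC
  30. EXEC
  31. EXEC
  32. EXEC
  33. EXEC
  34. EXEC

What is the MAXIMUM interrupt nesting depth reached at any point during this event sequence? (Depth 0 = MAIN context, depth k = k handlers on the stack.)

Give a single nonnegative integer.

Answer: 2

Derivation:
Event 1 (EXEC): [MAIN] PC=0: DEC 2 -> ACC=-2 [depth=0]
Event 2 (INT 1): INT 1 arrives: push (MAIN, PC=1), enter IRQ1 at PC=0 (depth now 1) [depth=1]
Event 3 (INT 1): INT 1 arrives: push (IRQ1, PC=0), enter IRQ1 at PC=0 (depth now 2) [depth=2]
Event 4 (EXEC): [IRQ1] PC=0: INC 4 -> ACC=2 [depth=2]
Event 5 (EXEC): [IRQ1] PC=1: INC 1 -> ACC=3 [depth=2]
Event 6 (EXEC): [IRQ1] PC=2: INC 3 -> ACC=6 [depth=2]
Event 7 (EXEC): [IRQ1] PC=3: IRET -> resume IRQ1 at PC=0 (depth now 1) [depth=1]
Event 8 (EXEC): [IRQ1] PC=0: INC 4 -> ACC=10 [depth=1]
Event 9 (INT 1): INT 1 arrives: push (IRQ1, PC=1), enter IRQ1 at PC=0 (depth now 2) [depth=2]
Event 10 (EXEC): [IRQ1] PC=0: INC 4 -> ACC=14 [depth=2]
Event 11 (EXEC): [IRQ1] PC=1: INC 1 -> ACC=15 [depth=2]
Event 12 (EXEC): [IRQ1] PC=2: INC 3 -> ACC=18 [depth=2]
Event 13 (EXEC): [IRQ1] PC=3: IRET -> resume IRQ1 at PC=1 (depth now 1) [depth=1]
Event 14 (EXEC): [IRQ1] PC=1: INC 1 -> ACC=19 [depth=1]
Event 15 (EXEC): [IRQ1] PC=2: INC 3 -> ACC=22 [depth=1]
Event 16 (EXEC): [IRQ1] PC=3: IRET -> resume MAIN at PC=1 (depth now 0) [depth=0]
Event 17 (INT 1): INT 1 arrives: push (MAIN, PC=1), enter IRQ1 at PC=0 (depth now 1) [depth=1]
Event 18 (EXEC): [IRQ1] PC=0: INC 4 -> ACC=26 [depth=1]
Event 19 (INT 0): INT 0 arrives: push (IRQ1, PC=1), enter IRQ0 at PC=0 (depth now 2) [depth=2]
Event 20 (EXEC): [IRQ0] PC=0: DEC 4 -> ACC=22 [depth=2]
Event 21 (EXEC): [IRQ0] PC=1: INC 1 -> ACC=23 [depth=2]
Event 22 (EXEC): [IRQ0] PC=2: IRET -> resume IRQ1 at PC=1 (depth now 1) [depth=1]
Event 23 (INT 0): INT 0 arrives: push (IRQ1, PC=1), enter IRQ0 at PC=0 (depth now 2) [depth=2]
Event 24 (EXEC): [IRQ0] PC=0: DEC 4 -> ACC=19 [depth=2]
Event 25 (EXEC): [IRQ0] PC=1: INC 1 -> ACC=20 [depth=2]
Event 26 (EXEC): [IRQ0] PC=2: IRET -> resume IRQ1 at PC=1 (depth now 1) [depth=1]
Event 27 (EXEC): [IRQ1] PC=1: INC 1 -> ACC=21 [depth=1]
Event 28 (EXEC): [IRQ1] PC=2: INC 3 -> ACC=24 [depth=1]
Event 29 (EXEC): [IRQ1] PC=3: IRET -> resume MAIN at PC=1 (depth now 0) [depth=0]
Event 30 (EXEC): [MAIN] PC=1: DEC 1 -> ACC=23 [depth=0]
Event 31 (EXEC): [MAIN] PC=2: INC 5 -> ACC=28 [depth=0]
Event 32 (EXEC): [MAIN] PC=3: DEC 2 -> ACC=26 [depth=0]
Event 33 (EXEC): [MAIN] PC=4: DEC 1 -> ACC=25 [depth=0]
Event 34 (EXEC): [MAIN] PC=5: HALT [depth=0]
Max depth observed: 2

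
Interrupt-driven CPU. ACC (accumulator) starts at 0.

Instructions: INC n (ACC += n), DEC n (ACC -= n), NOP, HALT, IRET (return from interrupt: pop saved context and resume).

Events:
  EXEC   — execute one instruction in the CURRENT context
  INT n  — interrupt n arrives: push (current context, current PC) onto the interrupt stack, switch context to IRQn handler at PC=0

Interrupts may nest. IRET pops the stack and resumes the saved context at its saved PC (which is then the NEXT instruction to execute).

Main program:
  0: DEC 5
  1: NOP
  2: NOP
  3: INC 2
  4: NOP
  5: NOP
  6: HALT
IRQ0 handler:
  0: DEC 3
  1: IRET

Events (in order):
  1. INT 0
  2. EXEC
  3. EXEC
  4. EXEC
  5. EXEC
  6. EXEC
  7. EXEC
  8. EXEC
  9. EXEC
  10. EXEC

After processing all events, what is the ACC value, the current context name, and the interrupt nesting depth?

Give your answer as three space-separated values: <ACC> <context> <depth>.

Answer: -6 MAIN 0

Derivation:
Event 1 (INT 0): INT 0 arrives: push (MAIN, PC=0), enter IRQ0 at PC=0 (depth now 1)
Event 2 (EXEC): [IRQ0] PC=0: DEC 3 -> ACC=-3
Event 3 (EXEC): [IRQ0] PC=1: IRET -> resume MAIN at PC=0 (depth now 0)
Event 4 (EXEC): [MAIN] PC=0: DEC 5 -> ACC=-8
Event 5 (EXEC): [MAIN] PC=1: NOP
Event 6 (EXEC): [MAIN] PC=2: NOP
Event 7 (EXEC): [MAIN] PC=3: INC 2 -> ACC=-6
Event 8 (EXEC): [MAIN] PC=4: NOP
Event 9 (EXEC): [MAIN] PC=5: NOP
Event 10 (EXEC): [MAIN] PC=6: HALT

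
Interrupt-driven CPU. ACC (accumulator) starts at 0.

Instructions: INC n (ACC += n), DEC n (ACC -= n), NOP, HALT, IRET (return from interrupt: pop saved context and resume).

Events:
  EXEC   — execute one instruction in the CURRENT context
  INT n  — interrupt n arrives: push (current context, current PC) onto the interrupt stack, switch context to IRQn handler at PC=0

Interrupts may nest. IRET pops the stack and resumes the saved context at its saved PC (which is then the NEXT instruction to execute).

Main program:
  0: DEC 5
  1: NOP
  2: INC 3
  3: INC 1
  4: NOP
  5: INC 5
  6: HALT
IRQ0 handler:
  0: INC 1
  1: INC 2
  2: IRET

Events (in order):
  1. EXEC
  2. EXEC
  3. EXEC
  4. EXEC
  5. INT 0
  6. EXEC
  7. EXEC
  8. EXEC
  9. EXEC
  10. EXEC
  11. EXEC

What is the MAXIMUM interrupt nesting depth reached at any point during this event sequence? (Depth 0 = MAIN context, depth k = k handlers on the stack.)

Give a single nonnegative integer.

Event 1 (EXEC): [MAIN] PC=0: DEC 5 -> ACC=-5 [depth=0]
Event 2 (EXEC): [MAIN] PC=1: NOP [depth=0]
Event 3 (EXEC): [MAIN] PC=2: INC 3 -> ACC=-2 [depth=0]
Event 4 (EXEC): [MAIN] PC=3: INC 1 -> ACC=-1 [depth=0]
Event 5 (INT 0): INT 0 arrives: push (MAIN, PC=4), enter IRQ0 at PC=0 (depth now 1) [depth=1]
Event 6 (EXEC): [IRQ0] PC=0: INC 1 -> ACC=0 [depth=1]
Event 7 (EXEC): [IRQ0] PC=1: INC 2 -> ACC=2 [depth=1]
Event 8 (EXEC): [IRQ0] PC=2: IRET -> resume MAIN at PC=4 (depth now 0) [depth=0]
Event 9 (EXEC): [MAIN] PC=4: NOP [depth=0]
Event 10 (EXEC): [MAIN] PC=5: INC 5 -> ACC=7 [depth=0]
Event 11 (EXEC): [MAIN] PC=6: HALT [depth=0]
Max depth observed: 1

Answer: 1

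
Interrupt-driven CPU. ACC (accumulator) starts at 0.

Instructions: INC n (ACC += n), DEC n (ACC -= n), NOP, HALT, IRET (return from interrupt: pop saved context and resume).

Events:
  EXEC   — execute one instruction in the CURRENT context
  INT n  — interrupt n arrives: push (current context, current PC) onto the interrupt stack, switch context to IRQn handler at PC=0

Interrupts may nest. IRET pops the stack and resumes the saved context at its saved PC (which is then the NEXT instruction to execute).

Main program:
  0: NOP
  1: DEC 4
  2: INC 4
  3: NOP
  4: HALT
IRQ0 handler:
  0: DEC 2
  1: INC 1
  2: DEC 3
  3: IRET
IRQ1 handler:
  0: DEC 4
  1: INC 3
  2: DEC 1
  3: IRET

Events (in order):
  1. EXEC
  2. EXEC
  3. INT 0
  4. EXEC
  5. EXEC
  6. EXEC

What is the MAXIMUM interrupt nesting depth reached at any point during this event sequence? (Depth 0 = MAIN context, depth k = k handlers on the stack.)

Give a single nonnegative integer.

Event 1 (EXEC): [MAIN] PC=0: NOP [depth=0]
Event 2 (EXEC): [MAIN] PC=1: DEC 4 -> ACC=-4 [depth=0]
Event 3 (INT 0): INT 0 arrives: push (MAIN, PC=2), enter IRQ0 at PC=0 (depth now 1) [depth=1]
Event 4 (EXEC): [IRQ0] PC=0: DEC 2 -> ACC=-6 [depth=1]
Event 5 (EXEC): [IRQ0] PC=1: INC 1 -> ACC=-5 [depth=1]
Event 6 (EXEC): [IRQ0] PC=2: DEC 3 -> ACC=-8 [depth=1]
Max depth observed: 1

Answer: 1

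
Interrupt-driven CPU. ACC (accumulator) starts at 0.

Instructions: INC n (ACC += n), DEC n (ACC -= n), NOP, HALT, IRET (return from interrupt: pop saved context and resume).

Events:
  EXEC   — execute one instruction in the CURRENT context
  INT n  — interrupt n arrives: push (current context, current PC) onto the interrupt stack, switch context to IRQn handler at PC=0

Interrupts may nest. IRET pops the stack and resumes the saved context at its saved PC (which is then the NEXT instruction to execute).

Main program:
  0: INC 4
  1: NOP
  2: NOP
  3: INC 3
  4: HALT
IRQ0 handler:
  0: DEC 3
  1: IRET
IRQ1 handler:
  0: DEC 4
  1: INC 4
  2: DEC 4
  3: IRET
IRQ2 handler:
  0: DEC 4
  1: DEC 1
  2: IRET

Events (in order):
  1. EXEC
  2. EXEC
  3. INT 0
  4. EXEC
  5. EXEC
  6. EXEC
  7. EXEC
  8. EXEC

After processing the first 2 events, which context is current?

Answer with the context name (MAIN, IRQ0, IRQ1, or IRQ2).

Answer: MAIN

Derivation:
Event 1 (EXEC): [MAIN] PC=0: INC 4 -> ACC=4
Event 2 (EXEC): [MAIN] PC=1: NOP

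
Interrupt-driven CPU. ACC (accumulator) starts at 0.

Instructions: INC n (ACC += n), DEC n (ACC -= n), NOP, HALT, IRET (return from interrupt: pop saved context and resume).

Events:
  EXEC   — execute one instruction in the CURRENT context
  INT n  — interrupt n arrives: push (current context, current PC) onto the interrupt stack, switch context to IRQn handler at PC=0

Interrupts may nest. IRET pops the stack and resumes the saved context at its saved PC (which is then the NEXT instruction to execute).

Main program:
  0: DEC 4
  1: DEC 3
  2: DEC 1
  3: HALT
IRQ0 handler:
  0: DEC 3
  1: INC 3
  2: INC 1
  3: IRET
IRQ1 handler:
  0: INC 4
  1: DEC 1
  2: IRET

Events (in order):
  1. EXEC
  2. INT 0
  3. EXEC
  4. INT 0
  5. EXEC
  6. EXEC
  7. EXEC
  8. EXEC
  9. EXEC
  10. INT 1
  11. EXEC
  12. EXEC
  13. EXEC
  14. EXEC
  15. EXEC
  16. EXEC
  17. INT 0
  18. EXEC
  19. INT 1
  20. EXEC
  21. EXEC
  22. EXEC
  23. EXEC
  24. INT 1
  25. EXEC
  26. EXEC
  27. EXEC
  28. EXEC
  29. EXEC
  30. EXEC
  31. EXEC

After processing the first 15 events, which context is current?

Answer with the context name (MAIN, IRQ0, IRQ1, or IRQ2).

Event 1 (EXEC): [MAIN] PC=0: DEC 4 -> ACC=-4
Event 2 (INT 0): INT 0 arrives: push (MAIN, PC=1), enter IRQ0 at PC=0 (depth now 1)
Event 3 (EXEC): [IRQ0] PC=0: DEC 3 -> ACC=-7
Event 4 (INT 0): INT 0 arrives: push (IRQ0, PC=1), enter IRQ0 at PC=0 (depth now 2)
Event 5 (EXEC): [IRQ0] PC=0: DEC 3 -> ACC=-10
Event 6 (EXEC): [IRQ0] PC=1: INC 3 -> ACC=-7
Event 7 (EXEC): [IRQ0] PC=2: INC 1 -> ACC=-6
Event 8 (EXEC): [IRQ0] PC=3: IRET -> resume IRQ0 at PC=1 (depth now 1)
Event 9 (EXEC): [IRQ0] PC=1: INC 3 -> ACC=-3
Event 10 (INT 1): INT 1 arrives: push (IRQ0, PC=2), enter IRQ1 at PC=0 (depth now 2)
Event 11 (EXEC): [IRQ1] PC=0: INC 4 -> ACC=1
Event 12 (EXEC): [IRQ1] PC=1: DEC 1 -> ACC=0
Event 13 (EXEC): [IRQ1] PC=2: IRET -> resume IRQ0 at PC=2 (depth now 1)
Event 14 (EXEC): [IRQ0] PC=2: INC 1 -> ACC=1
Event 15 (EXEC): [IRQ0] PC=3: IRET -> resume MAIN at PC=1 (depth now 0)

Answer: MAIN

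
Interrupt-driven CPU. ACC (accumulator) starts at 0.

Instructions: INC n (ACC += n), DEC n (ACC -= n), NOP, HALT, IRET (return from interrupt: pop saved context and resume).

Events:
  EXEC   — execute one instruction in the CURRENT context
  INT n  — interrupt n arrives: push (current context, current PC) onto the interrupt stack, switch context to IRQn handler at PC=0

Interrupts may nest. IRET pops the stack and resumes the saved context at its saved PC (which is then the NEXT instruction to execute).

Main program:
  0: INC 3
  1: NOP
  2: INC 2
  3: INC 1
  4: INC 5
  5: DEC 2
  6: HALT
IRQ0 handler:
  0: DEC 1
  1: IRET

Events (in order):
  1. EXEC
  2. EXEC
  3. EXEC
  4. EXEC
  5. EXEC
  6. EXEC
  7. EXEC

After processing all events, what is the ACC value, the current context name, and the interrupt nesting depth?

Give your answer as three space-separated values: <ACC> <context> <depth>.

Event 1 (EXEC): [MAIN] PC=0: INC 3 -> ACC=3
Event 2 (EXEC): [MAIN] PC=1: NOP
Event 3 (EXEC): [MAIN] PC=2: INC 2 -> ACC=5
Event 4 (EXEC): [MAIN] PC=3: INC 1 -> ACC=6
Event 5 (EXEC): [MAIN] PC=4: INC 5 -> ACC=11
Event 6 (EXEC): [MAIN] PC=5: DEC 2 -> ACC=9
Event 7 (EXEC): [MAIN] PC=6: HALT

Answer: 9 MAIN 0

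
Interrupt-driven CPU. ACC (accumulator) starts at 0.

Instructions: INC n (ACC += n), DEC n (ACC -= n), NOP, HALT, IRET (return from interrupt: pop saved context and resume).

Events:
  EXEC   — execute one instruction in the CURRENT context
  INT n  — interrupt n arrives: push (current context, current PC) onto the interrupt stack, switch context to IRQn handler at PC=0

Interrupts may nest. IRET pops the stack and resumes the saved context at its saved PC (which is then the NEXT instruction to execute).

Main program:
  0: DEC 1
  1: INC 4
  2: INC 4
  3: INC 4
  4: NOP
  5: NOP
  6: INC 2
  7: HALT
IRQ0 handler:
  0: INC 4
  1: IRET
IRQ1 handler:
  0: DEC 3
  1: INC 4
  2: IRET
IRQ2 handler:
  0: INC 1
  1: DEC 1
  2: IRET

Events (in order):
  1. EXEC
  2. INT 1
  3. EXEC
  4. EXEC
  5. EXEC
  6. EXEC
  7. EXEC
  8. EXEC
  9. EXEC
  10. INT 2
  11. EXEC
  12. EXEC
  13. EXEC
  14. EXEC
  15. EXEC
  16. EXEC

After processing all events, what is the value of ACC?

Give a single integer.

Answer: 14

Derivation:
Event 1 (EXEC): [MAIN] PC=0: DEC 1 -> ACC=-1
Event 2 (INT 1): INT 1 arrives: push (MAIN, PC=1), enter IRQ1 at PC=0 (depth now 1)
Event 3 (EXEC): [IRQ1] PC=0: DEC 3 -> ACC=-4
Event 4 (EXEC): [IRQ1] PC=1: INC 4 -> ACC=0
Event 5 (EXEC): [IRQ1] PC=2: IRET -> resume MAIN at PC=1 (depth now 0)
Event 6 (EXEC): [MAIN] PC=1: INC 4 -> ACC=4
Event 7 (EXEC): [MAIN] PC=2: INC 4 -> ACC=8
Event 8 (EXEC): [MAIN] PC=3: INC 4 -> ACC=12
Event 9 (EXEC): [MAIN] PC=4: NOP
Event 10 (INT 2): INT 2 arrives: push (MAIN, PC=5), enter IRQ2 at PC=0 (depth now 1)
Event 11 (EXEC): [IRQ2] PC=0: INC 1 -> ACC=13
Event 12 (EXEC): [IRQ2] PC=1: DEC 1 -> ACC=12
Event 13 (EXEC): [IRQ2] PC=2: IRET -> resume MAIN at PC=5 (depth now 0)
Event 14 (EXEC): [MAIN] PC=5: NOP
Event 15 (EXEC): [MAIN] PC=6: INC 2 -> ACC=14
Event 16 (EXEC): [MAIN] PC=7: HALT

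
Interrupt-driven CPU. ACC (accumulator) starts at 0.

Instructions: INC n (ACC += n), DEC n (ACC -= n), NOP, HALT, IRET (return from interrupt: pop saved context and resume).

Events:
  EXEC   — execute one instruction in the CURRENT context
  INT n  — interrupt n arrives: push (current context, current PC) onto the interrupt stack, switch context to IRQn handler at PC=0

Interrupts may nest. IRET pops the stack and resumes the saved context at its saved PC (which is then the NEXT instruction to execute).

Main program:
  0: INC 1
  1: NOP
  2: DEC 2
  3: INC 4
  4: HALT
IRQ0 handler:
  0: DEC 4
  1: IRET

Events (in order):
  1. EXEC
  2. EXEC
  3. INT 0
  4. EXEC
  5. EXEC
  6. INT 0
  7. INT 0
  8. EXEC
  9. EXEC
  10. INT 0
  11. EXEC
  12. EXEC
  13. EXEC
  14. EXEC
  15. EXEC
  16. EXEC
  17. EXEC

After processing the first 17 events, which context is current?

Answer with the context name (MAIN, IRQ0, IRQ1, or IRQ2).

Event 1 (EXEC): [MAIN] PC=0: INC 1 -> ACC=1
Event 2 (EXEC): [MAIN] PC=1: NOP
Event 3 (INT 0): INT 0 arrives: push (MAIN, PC=2), enter IRQ0 at PC=0 (depth now 1)
Event 4 (EXEC): [IRQ0] PC=0: DEC 4 -> ACC=-3
Event 5 (EXEC): [IRQ0] PC=1: IRET -> resume MAIN at PC=2 (depth now 0)
Event 6 (INT 0): INT 0 arrives: push (MAIN, PC=2), enter IRQ0 at PC=0 (depth now 1)
Event 7 (INT 0): INT 0 arrives: push (IRQ0, PC=0), enter IRQ0 at PC=0 (depth now 2)
Event 8 (EXEC): [IRQ0] PC=0: DEC 4 -> ACC=-7
Event 9 (EXEC): [IRQ0] PC=1: IRET -> resume IRQ0 at PC=0 (depth now 1)
Event 10 (INT 0): INT 0 arrives: push (IRQ0, PC=0), enter IRQ0 at PC=0 (depth now 2)
Event 11 (EXEC): [IRQ0] PC=0: DEC 4 -> ACC=-11
Event 12 (EXEC): [IRQ0] PC=1: IRET -> resume IRQ0 at PC=0 (depth now 1)
Event 13 (EXEC): [IRQ0] PC=0: DEC 4 -> ACC=-15
Event 14 (EXEC): [IRQ0] PC=1: IRET -> resume MAIN at PC=2 (depth now 0)
Event 15 (EXEC): [MAIN] PC=2: DEC 2 -> ACC=-17
Event 16 (EXEC): [MAIN] PC=3: INC 4 -> ACC=-13
Event 17 (EXEC): [MAIN] PC=4: HALT

Answer: MAIN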